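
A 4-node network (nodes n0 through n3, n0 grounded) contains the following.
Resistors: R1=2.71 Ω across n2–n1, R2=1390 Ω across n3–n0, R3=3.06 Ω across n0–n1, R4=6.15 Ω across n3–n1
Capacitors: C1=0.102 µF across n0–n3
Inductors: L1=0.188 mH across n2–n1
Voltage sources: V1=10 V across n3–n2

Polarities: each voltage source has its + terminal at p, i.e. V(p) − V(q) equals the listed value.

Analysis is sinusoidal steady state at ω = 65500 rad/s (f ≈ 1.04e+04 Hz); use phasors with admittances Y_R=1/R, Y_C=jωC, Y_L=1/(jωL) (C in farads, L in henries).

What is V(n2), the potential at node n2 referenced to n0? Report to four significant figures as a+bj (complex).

Apply KCL at each of the 3 non-ground nodes and solve the resulting linear system.
Node n1: branches {R1, L1, R3, R4} → V_1 = -0.02937-0.1411j
Node n2: branches {R1, L1, V1} → V_2 = -3.023-0.6852j
Node n3: branches {C1, R2, R4, V1} → V_3 = 6.977-0.6852j
Source currents: i(V1)=-1.149+0.04235j

-3.023-0.6852j V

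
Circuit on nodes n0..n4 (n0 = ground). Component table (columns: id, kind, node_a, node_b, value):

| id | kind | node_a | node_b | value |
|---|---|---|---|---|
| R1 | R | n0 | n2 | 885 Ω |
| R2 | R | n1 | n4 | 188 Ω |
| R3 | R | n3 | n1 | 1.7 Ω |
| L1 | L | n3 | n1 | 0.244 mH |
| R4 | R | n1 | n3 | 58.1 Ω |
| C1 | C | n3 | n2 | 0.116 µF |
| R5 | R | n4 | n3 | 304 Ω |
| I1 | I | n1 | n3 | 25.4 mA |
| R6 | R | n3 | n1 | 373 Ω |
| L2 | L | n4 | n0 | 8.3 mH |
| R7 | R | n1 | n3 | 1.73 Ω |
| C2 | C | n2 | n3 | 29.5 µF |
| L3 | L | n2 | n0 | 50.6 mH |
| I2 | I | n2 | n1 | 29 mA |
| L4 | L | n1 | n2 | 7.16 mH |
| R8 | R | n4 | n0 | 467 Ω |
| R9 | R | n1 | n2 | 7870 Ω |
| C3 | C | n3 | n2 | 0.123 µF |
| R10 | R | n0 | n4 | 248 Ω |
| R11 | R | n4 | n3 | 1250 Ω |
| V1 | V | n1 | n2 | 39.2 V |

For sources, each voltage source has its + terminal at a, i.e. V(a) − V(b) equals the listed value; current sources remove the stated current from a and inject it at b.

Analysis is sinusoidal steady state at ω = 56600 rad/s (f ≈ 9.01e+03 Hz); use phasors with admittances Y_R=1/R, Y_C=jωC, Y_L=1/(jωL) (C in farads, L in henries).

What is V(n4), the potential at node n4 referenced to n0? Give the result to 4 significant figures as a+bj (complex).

Apply KCL at each of the 4 non-ground nodes and solve the resulting linear system.
Node n1: branches {R2, R3, L1, R4, I1, R6, R7, I2, L4, R9, V1} → V_1 = 17.79+6.024j
Node n2: branches {R1, C1, C2, L3, I2, L4, R9, C3, V1} → V_2 = -21.41+6.024j
Node n3: branches {R3, L1, R4, C1, R5, I1, R6, R7, C2, C3, R11} → V_3 = -8.731-13.55j
Node n4: branches {R2, R5, L2, R8, R10, R11} → V_4 = 3.912-0.9651j
Source currents: i(V1)=-32.95-21.24j

3.912-0.9651j V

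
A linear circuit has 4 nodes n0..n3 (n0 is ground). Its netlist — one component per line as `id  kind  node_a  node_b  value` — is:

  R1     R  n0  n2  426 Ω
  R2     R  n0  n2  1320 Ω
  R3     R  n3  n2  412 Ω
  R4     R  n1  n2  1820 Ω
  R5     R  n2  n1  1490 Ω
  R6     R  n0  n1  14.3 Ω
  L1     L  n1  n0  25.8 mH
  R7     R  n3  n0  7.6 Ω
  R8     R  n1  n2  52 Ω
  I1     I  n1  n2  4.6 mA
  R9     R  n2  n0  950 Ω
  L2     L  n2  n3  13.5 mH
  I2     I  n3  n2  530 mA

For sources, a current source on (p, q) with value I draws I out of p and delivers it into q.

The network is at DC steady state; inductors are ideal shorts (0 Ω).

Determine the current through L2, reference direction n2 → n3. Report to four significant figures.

0.5339 A

MNA unknowns: 3 node voltages V₁..V_3 plus 2 source currents (L1, L2)
R1: Y=0.002347 on G[0,2]
R2: Y=0.0007576 on G[0,2]
R3: Y=0.002427 on G[3,2]
R4: Y=0.0005495 on G[1,2]
R5: Y=0.0006711 on G[2,1]
R6: Y=0.06993 on G[0,1]
L1: row V1−V0=0, i_L1 at 1,0
R7: Y=0.1316 on G[3,0]
R8: Y=0.01923 on G[1,2]
I1: z[1]−=0.0046, z[2]+=0.0046
R9: Y=0.001053 on G[2,0]
L2: row V2−V3=0, i_L2 at 2,3
I2: z[3]−=0.53, z[2]+=0.53
solve → V1=0.000, V2=0.02945, V3=0.02945
aux → i_L1=-0.003998, i_L2=0.5339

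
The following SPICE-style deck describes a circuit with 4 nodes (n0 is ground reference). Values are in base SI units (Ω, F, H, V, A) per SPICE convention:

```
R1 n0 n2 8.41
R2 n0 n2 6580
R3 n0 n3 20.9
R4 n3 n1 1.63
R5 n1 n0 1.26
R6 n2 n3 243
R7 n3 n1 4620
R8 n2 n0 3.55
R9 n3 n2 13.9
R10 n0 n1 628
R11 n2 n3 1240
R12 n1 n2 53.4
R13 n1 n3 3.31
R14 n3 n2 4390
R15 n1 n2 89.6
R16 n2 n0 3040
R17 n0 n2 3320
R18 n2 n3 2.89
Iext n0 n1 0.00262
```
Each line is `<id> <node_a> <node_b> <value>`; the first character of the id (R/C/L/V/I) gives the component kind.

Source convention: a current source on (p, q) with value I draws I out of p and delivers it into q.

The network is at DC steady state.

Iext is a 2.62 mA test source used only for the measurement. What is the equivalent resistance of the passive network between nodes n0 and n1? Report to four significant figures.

R_eq = 0.9958 Ω

Element admittances at DC:
  Y(R1) = 0.1189 S between n0,n2
  Y(R2) = 0.0001520 S between n0,n2
  Y(R3) = 0.04785 S between n0,n3
  Y(R4) = 0.6135 S between n3,n1
  Y(R5) = 0.7937 S between n1,n0
  Y(R6) = 0.004115 S between n2,n3
  Y(R7) = 0.0002165 S between n3,n1
  Y(R8) = 0.2817 S between n2,n0
  Y(R9) = 0.07194 S between n3,n2
  Y(R10) = 0.001592 S between n0,n1
  Y(R11) = 0.0008065 S between n2,n3
  Y(R12) = 0.01873 S between n1,n2
  Y(R13) = 0.3021 S between n1,n3
  Y(R14) = 0.0002278 S between n3,n2
  Y(R15) = 0.01116 S between n1,n2
  Y(R16) = 0.0003289 S between n2,n0
  Y(R17) = 0.0003012 S between n0,n2
  Y(R18) = 0.3460 S between n2,n3
  Iext: injects 0.00262 A into n1 (from n0)
Assemble and solve the 3×3 MNA system:
  V(n1)=0.002609  V(n2)=0.001113  V(n3)=0.002062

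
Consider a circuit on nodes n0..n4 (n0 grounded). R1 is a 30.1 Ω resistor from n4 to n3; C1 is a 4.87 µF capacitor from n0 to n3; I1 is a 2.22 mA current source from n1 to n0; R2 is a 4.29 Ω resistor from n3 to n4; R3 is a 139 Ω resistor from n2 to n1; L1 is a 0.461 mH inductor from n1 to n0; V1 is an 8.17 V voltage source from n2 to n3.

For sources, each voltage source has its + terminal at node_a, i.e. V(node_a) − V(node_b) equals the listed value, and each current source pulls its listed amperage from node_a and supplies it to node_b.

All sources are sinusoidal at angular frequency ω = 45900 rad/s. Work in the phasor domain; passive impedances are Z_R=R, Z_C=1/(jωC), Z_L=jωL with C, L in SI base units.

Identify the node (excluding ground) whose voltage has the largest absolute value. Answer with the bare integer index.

MNA unknowns: 4 node voltages V₁..V_4 plus 1 source current (V1)
R1: Y=0.03322+0.000j on G[4,3]
C1: Y=0.000+0.2235j on G[0,3]
I1: z[1]−=0.00222, z[0]+=0.00222
R2: Y=0.2331+0.000j on G[3,4]
R3: Y=0.007194+0.000j on G[2,1]
L1: Y=0.000-0.04726j on G[1,0]
V1: row V2−V3=8.17, i_V1 at 2,3
solve → V1=0.1401+1.180j, V2=8.200+0.2594j, V3=0.02963+0.2594j, V4=0.02963+0.2594j
aux → i_V1=-0.05798+0.006623j

2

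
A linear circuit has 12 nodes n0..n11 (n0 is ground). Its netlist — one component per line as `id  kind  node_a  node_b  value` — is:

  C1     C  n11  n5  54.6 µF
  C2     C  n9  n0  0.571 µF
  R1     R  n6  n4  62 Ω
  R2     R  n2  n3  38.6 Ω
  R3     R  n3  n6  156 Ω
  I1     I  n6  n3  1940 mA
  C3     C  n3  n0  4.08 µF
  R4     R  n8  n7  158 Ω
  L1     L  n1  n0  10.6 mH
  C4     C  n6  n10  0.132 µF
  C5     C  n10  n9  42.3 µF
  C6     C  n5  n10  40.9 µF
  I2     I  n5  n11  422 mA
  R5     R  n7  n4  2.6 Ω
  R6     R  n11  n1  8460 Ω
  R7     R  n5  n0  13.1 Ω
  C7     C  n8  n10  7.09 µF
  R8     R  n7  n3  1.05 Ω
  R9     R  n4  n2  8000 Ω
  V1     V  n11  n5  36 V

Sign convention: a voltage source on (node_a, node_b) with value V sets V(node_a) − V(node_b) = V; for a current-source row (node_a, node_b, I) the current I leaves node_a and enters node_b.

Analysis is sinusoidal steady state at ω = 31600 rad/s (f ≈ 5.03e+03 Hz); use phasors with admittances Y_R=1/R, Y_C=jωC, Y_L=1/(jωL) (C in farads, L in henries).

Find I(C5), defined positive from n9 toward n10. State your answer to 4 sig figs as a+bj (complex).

-0.06451+0.03400j A

Element admittances at ω=31600 rad/s:
  Y(C1) = 0.000+1.725j S between n11,n5
  Y(C2) = 0.000+0.01804j S between n9,n0
  Y(R1) = 0.01613+0.000j S between n6,n4
  Y(R2) = 0.02591+0.000j S between n2,n3
  Y(R3) = 0.006410+0.000j S between n3,n6
  I1: injects 1.94 A into n3 (from n6)
  Y(C3) = 0.000+0.1289j S between n3,n0
  Y(R4) = 0.006329+0.000j S between n8,n7
  Y(L1) = 0.000-0.002985j S between n1,n0
  Y(C4) = 0.000+0.004171j S between n6,n10
  Y(C5) = 0.000+1.337j S between n10,n9
  Y(C6) = 0.000+1.292j S between n5,n10
  I2: injects 0.422 A into n11 (from n5)
  Y(R5) = 0.3846+0.000j S between n7,n4
  Y(R6) = 0.0001182+0.000j S between n11,n1
  Y(R7) = 0.07634+0.000j S between n5,n0
  Y(C7) = 0.000+0.2240j S between n8,n10
  Y(R8) = 0.9524+0.000j S between n7,n3
  Y(R9) = 0.0001250+0.000j S between n4,n2
  V1: constraint V(n11)−V(n5) = 36
Assemble and solve the 12×12 MNA system:
  V(n1)=0.2008+1.351j  V(n2)=2.448-0.4646j  V(n3)=2.471-0.4687j  V(n4)=-2.327+0.3830j  V(n5)=-1.690-3.720j  V(n6)=-83.54+15.25j  V(n7)=1.077-0.2401j  V(n8)=-1.812-3.705j  V(n9)=-1.884-3.575j  V(n10)=-1.910-3.623j  V(n11)=34.31-3.720j
  i(V1)=0.4180-62.11j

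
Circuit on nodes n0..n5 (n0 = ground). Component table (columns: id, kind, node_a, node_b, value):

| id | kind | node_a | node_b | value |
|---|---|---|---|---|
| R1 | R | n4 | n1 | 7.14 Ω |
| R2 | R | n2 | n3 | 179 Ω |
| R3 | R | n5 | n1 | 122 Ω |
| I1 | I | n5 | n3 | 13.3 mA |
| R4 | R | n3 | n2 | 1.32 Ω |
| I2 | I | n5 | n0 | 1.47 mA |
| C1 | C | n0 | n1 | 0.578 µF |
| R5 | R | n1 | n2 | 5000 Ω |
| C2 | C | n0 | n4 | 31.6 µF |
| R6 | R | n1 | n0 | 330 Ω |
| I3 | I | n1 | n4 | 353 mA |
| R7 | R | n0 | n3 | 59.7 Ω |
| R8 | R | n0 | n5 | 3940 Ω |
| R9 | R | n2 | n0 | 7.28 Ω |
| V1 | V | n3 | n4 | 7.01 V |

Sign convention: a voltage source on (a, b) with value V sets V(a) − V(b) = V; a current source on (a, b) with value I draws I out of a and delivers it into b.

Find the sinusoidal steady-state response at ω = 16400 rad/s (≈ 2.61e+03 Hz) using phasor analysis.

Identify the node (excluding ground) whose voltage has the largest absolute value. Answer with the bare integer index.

Apply KCL at each of the 5 non-ground nodes and solve the resulting linear system.
Node n1: branches {R1, R3, C1, R5, R6, I3} → V_1 = -2.808+1.800j
Node n2: branches {R2, R4, R5, R9} → V_2 = 5.613+1.401j
Node n3: branches {R2, I1, R4, R7, V1} → V_3 = 6.625+1.653j
Node n4: branches {R1, C2, I3, V1} → V_4 = -0.3848+1.653j
Node n5: branches {R3, I1, I2, R8} → V_5 = -4.471+1.746j
Source currents: i(V1)=-0.8703-0.2201j

3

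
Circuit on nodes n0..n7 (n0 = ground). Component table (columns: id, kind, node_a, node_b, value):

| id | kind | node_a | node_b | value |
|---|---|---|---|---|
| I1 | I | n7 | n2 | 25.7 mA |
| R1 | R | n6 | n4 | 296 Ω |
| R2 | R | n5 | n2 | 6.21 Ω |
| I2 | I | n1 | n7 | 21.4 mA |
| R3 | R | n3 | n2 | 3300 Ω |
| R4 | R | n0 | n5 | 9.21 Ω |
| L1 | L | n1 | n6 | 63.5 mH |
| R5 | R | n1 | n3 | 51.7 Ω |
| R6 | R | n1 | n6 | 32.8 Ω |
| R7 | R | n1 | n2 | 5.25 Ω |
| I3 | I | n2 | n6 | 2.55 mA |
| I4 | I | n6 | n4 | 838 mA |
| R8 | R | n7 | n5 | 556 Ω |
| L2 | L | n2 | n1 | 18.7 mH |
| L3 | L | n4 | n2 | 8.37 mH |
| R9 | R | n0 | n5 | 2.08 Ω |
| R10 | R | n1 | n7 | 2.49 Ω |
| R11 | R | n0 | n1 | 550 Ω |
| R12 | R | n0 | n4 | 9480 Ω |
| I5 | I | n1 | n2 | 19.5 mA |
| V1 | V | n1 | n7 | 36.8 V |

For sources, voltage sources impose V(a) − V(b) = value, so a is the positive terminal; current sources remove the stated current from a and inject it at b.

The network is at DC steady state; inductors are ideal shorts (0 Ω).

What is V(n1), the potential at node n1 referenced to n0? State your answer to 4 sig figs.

0.4004 V

Apply KCL at each of the 7 non-ground nodes and solve the resulting linear system.
Node n1: branches {I2, L1, R5, R6, R7, L2, R10, R11, I5, V1} → V_1 = 0.4004
Node n2: branches {I1, R2, R3, R7, I3, L2, L3, I5} → V_2 = 0.4004
Node n3: branches {R3, R5} → V_3 = 0.4004
Node n4: branches {R1, I4, L3, R12} → V_4 = 0.4004
Node n5: branches {R2, R4, R8, R9} → V_5 = -0.001307
Node n6: branches {R1, L1, R6, I3, I4} → V_6 = 0.4004
Node n7: branches {I1, I2, R8, R10, V1} → V_7 = -36.40
Source currents: i(L1)=0.8354, i(L2)=0.8159, i(L3)=0.8380, i(V1)=-14.84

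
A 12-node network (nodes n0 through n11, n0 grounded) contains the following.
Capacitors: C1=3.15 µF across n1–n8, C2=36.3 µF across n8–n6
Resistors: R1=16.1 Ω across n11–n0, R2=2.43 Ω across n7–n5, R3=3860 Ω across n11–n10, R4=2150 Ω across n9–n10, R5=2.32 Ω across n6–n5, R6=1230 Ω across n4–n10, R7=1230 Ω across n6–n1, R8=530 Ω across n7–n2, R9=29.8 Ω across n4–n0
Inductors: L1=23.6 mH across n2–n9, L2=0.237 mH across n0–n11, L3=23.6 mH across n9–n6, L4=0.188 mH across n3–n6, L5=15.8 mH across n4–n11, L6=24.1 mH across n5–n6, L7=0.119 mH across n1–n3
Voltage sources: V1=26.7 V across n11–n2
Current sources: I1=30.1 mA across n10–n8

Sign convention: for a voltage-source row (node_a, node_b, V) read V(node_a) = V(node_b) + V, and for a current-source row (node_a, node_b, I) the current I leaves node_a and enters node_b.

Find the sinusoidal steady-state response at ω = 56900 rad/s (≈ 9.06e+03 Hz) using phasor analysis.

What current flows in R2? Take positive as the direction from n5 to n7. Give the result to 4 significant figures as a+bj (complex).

Element admittances at ω=56900 rad/s:
  Y(C1) = 0.000+0.1792j S between n1,n8
  Y(R1) = 0.06211+0.000j S between n11,n0
  Y(L1) = 0.000-0.0007447j S between n2,n9
  Y(R2) = 0.4115+0.000j S between n7,n5
  Y(R3) = 0.0002591+0.000j S between n11,n10
  Y(R4) = 0.0004651+0.000j S between n9,n10
  Y(L2) = 0.000-0.07415j S between n0,n11
  Y(L3) = 0.000-0.0007447j S between n9,n6
  Y(L4) = 0.000-0.09348j S between n3,n6
  Y(C2) = 0.000+2.065j S between n8,n6
  Y(R5) = 0.4310+0.000j S between n6,n5
  Y(L5) = 0.000-0.001112j S between n4,n11
  Y(R6) = 0.0008130+0.000j S between n4,n10
  Y(L6) = 0.000-0.0007292j S between n5,n6
  Y(R7) = 0.0008130+0.000j S between n6,n1
  Y(L7) = 0.000-0.1477j S between n1,n3
  Y(R8) = 0.001887+0.000j S between n7,n2
  Y(R9) = 0.03356+0.000j S between n4,n0
  V1: constraint V(n11)−V(n2) = 26.7
  I1: injects 0.0301 A into n8 (from n10)
Assemble and solve the 12×12 MNA system:
  V(n1)=-11.86+3.105j  V(n2)=-26.57+0.1659j  V(n3)=-11.86+3.114j  V(n4)=-0.6021-0.02583j  V(n5)=-11.93+3.114j  V(n6)=-11.86+3.127j  V(n7)=-12.00+3.101j  V(n8)=-11.86+3.112j  V(n9)=-19.30-0.3574j  V(n10)=-25.72-0.09384j  V(n11)=0.1273+0.1659j
  i(V1)=-0.02712-0.0001226j

0.02750+0.005538j A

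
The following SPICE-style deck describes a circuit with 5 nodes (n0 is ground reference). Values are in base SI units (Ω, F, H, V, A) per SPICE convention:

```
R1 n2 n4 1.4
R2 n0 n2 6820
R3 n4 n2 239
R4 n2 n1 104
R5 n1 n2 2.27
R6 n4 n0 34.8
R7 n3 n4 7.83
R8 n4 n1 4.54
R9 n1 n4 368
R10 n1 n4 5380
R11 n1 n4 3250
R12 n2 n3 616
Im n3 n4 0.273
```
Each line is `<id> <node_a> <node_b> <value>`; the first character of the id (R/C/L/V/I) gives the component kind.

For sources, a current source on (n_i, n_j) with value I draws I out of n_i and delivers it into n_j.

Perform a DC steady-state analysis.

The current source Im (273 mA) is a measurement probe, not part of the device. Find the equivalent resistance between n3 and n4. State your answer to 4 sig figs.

MNA unknowns: 4 node voltages V₁..V_4
R1: Y=0.7143 on G[2,4]
R2: Y=0.0001466 on G[0,2]
R3: Y=0.004184 on G[4,2]
R4: Y=0.009615 on G[2,1]
R5: Y=0.4405 on G[1,2]
R6: Y=0.02874 on G[4,0]
R7: Y=0.1277 on G[3,4]
R8: Y=0.2203 on G[4,1]
R9: Y=0.002717 on G[1,4]
R10: Y=0.0001859 on G[1,4]
R11: Y=0.0003077 on G[1,4]
R12: Y=0.001623 on G[2,3]
Im: z[3]−=0.273, z[4]+=0.273
solve → V1=-0.002613, V2=-0.003921, V3=-2.111, V4=2.001e-05

R_eq = 7.732 Ω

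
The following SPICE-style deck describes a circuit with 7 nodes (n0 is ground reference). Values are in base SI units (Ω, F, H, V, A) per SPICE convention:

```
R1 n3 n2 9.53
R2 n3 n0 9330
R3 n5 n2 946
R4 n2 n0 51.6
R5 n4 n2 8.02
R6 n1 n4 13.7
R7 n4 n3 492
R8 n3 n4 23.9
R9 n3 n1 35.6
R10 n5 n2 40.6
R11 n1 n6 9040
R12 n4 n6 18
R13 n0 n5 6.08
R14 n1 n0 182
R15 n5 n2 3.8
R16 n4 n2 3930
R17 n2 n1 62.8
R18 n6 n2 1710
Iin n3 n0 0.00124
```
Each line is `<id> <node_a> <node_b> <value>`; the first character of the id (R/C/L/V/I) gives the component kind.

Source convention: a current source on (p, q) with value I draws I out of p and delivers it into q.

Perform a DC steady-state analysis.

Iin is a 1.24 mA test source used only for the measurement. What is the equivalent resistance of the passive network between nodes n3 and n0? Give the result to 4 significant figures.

R_eq = 14.06 Ω

MNA unknowns: 6 node voltages V₁..V_6
R1: Y=0.1049 on G[3,2]
R2: Y=0.0001072 on G[3,0]
R3: Y=0.001057 on G[5,2]
R4: Y=0.01938 on G[2,0]
R5: Y=0.1247 on G[4,2]
R6: Y=0.07299 on G[1,4]
R7: Y=0.002033 on G[4,3]
R8: Y=0.04184 on G[3,4]
R9: Y=0.02809 on G[3,1]
R10: Y=0.02463 on G[5,2]
R11: Y=0.0001106 on G[1,6]
R12: Y=0.05556 on G[4,6]
R13: Y=0.1645 on G[0,5]
R14: Y=0.005495 on G[1,0]
R15: Y=0.2632 on G[5,2]
R16: Y=0.0002545 on G[4,2]
R17: Y=0.01592 on G[2,1]
R18: Y=0.0005848 on G[6,2]
Iin: z[3]−=0.00124, z[0]+=0.00124
solve → V1=-0.01220, V2=-0.009431, V3=-0.01744, V4=-0.01172, V5=-0.006009, V6=-0.01169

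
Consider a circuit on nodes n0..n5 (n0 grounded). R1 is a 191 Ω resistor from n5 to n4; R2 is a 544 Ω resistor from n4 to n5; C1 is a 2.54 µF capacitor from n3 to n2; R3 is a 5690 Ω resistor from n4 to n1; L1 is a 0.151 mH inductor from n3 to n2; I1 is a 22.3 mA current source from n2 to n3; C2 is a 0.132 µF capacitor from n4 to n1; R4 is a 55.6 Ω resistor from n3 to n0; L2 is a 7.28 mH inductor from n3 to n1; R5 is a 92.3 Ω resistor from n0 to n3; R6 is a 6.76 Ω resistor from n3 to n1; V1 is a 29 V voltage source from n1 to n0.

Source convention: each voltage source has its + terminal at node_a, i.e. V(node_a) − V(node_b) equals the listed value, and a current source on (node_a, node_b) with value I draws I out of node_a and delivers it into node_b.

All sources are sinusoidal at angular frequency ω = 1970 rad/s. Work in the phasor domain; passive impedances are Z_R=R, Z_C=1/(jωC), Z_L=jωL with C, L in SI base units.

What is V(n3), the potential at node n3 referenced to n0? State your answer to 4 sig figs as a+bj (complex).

24.91-1.614j V

Apply KCL at each of the 5 non-ground nodes and solve the resulting linear system.
Node n1: branches {R3, C2, L2, R6, V1} → V_1 = 29.00+0.000j
Node n2: branches {C1, L1, I1} → V_2 = 24.91-1.621j
Node n3: branches {C1, L1, I1, R4, L2, R5, R6} → V_3 = 24.91-1.614j
Node n4: branches {R1, R2, R3, C2} → V_4 = 29.00+0.000j
Node n5: branches {R1, R2} → V_5 = 29.00+0.000j
Source currents: i(V1)=-0.7179+0.04652j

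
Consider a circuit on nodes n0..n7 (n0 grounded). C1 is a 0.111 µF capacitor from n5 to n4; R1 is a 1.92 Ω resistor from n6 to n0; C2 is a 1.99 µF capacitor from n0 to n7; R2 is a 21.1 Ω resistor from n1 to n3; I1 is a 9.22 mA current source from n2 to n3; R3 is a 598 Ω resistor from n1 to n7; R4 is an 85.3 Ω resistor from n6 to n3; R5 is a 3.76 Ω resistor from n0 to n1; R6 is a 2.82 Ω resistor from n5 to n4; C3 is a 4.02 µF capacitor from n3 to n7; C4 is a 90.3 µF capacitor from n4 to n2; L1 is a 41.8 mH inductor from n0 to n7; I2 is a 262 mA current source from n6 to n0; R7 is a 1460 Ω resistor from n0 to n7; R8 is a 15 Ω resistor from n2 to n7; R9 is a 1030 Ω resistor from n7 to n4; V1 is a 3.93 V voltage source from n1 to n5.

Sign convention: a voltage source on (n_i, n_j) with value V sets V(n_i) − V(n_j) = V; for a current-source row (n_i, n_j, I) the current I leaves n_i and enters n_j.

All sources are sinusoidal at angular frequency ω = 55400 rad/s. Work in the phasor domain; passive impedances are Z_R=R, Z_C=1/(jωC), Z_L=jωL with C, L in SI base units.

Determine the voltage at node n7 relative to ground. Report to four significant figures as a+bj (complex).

MNA unknowns: 7 node voltages V₁..V_7 plus 1 source current (V1)
C1: Y=0.000+0.006149j on G[5,4]
R1: Y=0.5208+0.000j on G[6,0]
C2: Y=0.000+0.1102j on G[0,7]
R2: Y=0.04739+0.000j on G[1,3]
I1: z[2]−=0.00922, z[3]+=0.00922
R3: Y=0.001672+0.000j on G[1,7]
R4: Y=0.01172+0.000j on G[6,3]
R5: Y=0.2660+0.000j on G[0,1]
R6: Y=0.3546+0.000j on G[5,4]
C3: Y=0.000+0.2227j on G[3,7]
C4: Y=0.000+5.003j on G[4,2]
L1: Y=0.000-0.0004318j on G[0,7]
I2: z[6]−=0.262, z[0]+=0.262
R7: Y=0.0006849+0.000j on G[0,7]
R8: Y=0.06667+0.000j on G[2,7]
R9: Y=0.0009709+0.000j on G[7,4]
V1: row V1−V5=3.93, i_V1 at 1,5
solve → V1=0.3868+0.2273j, V2=-3.089+0.3038j, V3=-0.7351+0.6165j, V4=-3.097+0.3348j, V5=-3.543+0.2273j, V6=-0.5081+0.01357j, V7=-0.6206+0.9086j
aux → i_V1=-0.1577-0.04088j

-0.6206+0.9086j V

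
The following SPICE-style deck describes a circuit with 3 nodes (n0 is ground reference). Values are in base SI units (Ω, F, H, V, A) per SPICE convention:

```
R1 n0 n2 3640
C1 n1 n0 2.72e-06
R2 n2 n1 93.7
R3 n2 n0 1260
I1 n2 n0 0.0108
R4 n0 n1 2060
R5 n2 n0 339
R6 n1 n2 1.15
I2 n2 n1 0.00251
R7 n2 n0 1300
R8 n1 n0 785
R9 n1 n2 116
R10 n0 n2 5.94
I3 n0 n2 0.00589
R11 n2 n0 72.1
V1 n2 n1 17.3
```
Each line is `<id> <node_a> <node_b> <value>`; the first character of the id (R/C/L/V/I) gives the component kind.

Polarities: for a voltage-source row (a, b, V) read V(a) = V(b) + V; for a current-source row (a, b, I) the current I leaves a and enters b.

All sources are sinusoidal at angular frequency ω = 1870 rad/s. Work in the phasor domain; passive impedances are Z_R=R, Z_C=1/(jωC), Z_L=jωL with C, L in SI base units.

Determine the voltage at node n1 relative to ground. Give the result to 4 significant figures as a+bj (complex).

MNA unknowns: 2 node voltages V₁..V_2 plus 1 source current (V1)
R1: Y=0.0002747+0.000j on G[0,2]
C1: Y=0.000+0.005086j on G[1,0]
R2: Y=0.01067+0.000j on G[2,1]
R3: Y=0.0007937+0.000j on G[2,0]
I1: z[2]−=0.0108, z[0]+=0.0108
R4: Y=0.0004854+0.000j on G[0,1]
R5: Y=0.002950+0.000j on G[2,0]
R6: Y=0.8696+0.000j on G[1,2]
I2: z[2]−=0.00251, z[1]+=0.00251
R7: Y=0.0007692+0.000j on G[2,0]
R8: Y=0.001274+0.000j on G[1,0]
R9: Y=0.008621+0.000j on G[1,2]
R10: Y=0.1684+0.000j on G[0,2]
I3: z[0]−=0.00589, z[2]+=0.00589
R11: Y=0.01387+0.000j on G[2,0]
V1: row V2−V1=17.3, i_V1 at 2,1
solve → V1=-17.15+0.4622j, V2=0.1477+0.4622j
aux → i_V1=-15.41-0.08643j

-17.15+0.4622j V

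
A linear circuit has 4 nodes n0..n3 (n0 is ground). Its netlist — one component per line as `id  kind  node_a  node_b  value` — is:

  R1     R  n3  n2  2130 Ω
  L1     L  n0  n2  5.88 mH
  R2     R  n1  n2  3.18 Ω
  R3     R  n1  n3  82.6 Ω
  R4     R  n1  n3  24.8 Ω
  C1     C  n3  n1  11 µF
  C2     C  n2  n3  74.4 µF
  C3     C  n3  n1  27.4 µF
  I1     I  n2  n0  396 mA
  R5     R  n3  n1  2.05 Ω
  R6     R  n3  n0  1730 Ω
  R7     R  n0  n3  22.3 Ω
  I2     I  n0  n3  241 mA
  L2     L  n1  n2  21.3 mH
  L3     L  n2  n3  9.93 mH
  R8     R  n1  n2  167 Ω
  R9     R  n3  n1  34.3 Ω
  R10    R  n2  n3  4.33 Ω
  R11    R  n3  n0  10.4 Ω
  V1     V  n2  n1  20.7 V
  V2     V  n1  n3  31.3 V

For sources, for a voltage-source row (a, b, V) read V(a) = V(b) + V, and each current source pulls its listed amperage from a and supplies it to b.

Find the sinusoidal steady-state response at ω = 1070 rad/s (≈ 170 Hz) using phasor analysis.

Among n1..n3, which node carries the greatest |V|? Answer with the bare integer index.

Apply KCL at each of the 3 non-ground nodes and solve the resulting linear system.
Node n1: branches {R2, R3, R4, C1, C3, R5, L2, R8, R9, V1, V2} → V_1 = 1.821+25.28j
Node n2: branches {R1, L1, R2, C2, I1, L2, L3, R8, R10, V1} → V_2 = 22.52+25.28j
Node n3: branches {R1, R3, R4, C1, C2, C3, R5, R6, R7, I2, L3, R9, R10, R11, V2} → V_3 = -29.48+25.28j
Source currents: i(V1)=-23.08+5.242j, i(V2)=-34.27+3.048j

3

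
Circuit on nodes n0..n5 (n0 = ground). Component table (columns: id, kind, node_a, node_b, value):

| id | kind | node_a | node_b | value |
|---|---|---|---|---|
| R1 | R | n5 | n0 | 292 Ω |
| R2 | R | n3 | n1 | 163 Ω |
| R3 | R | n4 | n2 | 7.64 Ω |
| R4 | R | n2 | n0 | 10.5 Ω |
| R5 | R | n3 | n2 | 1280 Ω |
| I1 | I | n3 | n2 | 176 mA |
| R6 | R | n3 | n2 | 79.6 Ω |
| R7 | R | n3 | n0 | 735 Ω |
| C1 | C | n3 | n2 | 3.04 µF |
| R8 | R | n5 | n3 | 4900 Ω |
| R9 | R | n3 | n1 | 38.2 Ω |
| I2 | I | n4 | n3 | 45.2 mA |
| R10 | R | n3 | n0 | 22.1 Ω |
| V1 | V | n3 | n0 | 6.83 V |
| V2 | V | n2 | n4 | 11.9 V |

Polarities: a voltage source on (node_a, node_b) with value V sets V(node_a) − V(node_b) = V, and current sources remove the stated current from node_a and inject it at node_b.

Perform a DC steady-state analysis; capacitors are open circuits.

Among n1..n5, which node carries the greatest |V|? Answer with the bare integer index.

4

Apply KCL at each of the 5 non-ground nodes and solve the resulting linear system.
Node n1: branches {R2, R9} → V_1 = 6.830
Node n2: branches {R3, R4, R5, I1, R6, C1, V2} → V_2 = 2.044
Node n3: branches {R2, R5, I1, R6, R7, C1, R8, R9, I2, R10, V1} → V_3 = 6.830
Node n4: branches {R3, I2, V2} → V_4 = -9.856
Node n5: branches {R1, R8} → V_5 = 0.3841
Source currents: i(V1)=-0.5143, i(V2)=-1.512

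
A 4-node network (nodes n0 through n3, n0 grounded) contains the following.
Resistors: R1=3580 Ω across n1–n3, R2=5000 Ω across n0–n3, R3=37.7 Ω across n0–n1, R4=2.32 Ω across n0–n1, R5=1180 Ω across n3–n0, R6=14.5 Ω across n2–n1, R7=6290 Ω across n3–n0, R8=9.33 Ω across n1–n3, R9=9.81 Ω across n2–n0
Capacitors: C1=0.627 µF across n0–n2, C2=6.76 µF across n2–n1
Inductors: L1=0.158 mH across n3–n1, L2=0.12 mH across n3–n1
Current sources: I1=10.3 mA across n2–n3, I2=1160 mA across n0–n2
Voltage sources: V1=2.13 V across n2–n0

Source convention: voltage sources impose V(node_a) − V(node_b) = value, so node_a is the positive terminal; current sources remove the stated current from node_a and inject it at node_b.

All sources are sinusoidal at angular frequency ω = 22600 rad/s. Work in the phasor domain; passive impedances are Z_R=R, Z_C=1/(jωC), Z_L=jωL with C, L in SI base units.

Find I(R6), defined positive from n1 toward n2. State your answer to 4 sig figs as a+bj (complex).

-0.1166+0.03375j A

MNA unknowns: 3 node voltages V₁..V_3 plus 1 source current (V1)
R1: Y=0.0002793+0.000j on G[1,3]
R2: Y=0.0002000+0.000j on G[0,3]
C1: Y=0.000+0.01417j on G[0,2]
R3: Y=0.02653+0.000j on G[0,1]
R4: Y=0.4310+0.000j on G[0,1]
R5: Y=0.0008475+0.000j on G[3,0]
L1: Y=0.000-0.2800j on G[3,1]
I1: z[2]−=0.0103, z[3]+=0.0103
R6: Y=0.06897+0.000j on G[2,1]
I2: z[0]−=1.16, z[2]+=1.16
C2: Y=0.000+0.1528j on G[2,1]
R7: Y=0.0001590+0.000j on G[3,0]
R8: Y=0.1072+0.000j on G[1,3]
R9: Y=0.1019+0.000j on G[2,0]
L2: Y=0.000-0.3687j on G[3,1]
V1: row V2−V0=2.13, i_V1 at 2,0
solve → V1=0.4395+0.4894j, V2=2.130+0.000j, V3=0.4429+0.5039j
aux → i_V1=0.7412-0.2547j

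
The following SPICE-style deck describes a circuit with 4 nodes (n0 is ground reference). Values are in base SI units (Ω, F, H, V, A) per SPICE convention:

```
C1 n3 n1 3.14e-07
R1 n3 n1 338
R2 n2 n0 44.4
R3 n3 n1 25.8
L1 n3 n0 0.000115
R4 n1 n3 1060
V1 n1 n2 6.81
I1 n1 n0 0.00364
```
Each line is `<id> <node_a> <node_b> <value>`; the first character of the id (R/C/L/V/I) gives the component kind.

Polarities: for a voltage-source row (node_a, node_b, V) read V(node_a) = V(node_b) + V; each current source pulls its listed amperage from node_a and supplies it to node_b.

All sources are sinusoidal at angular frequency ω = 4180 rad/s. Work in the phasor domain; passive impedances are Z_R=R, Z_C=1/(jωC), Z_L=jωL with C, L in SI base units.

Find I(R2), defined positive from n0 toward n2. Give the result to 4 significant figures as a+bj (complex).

0.1017+0.0003466j A

Element admittances at ω=4180 rad/s:
  Y(C1) = 0.000+0.001313j S between n3,n1
  Y(R1) = 0.002959+0.000j S between n3,n1
  Y(R2) = 0.02252+0.000j S between n2,n0
  Y(R3) = 0.03876+0.000j S between n3,n1
  Y(L1) = 0.000-2.080j S between n3,n0
  Y(R4) = 0.0009434+0.000j S between n1,n3
  V1: constraint V(n1)−V(n2) = 6.81
  I1: injects 0.00364 A into n0 (from n1)
Assemble and solve the 4×4 MNA system:
  V(n1)=2.296-0.01539j  V(n2)=-4.514-0.01539j  V(n3)=-0.0001666+0.04712j
  i(V1)=-0.1017-0.0003466j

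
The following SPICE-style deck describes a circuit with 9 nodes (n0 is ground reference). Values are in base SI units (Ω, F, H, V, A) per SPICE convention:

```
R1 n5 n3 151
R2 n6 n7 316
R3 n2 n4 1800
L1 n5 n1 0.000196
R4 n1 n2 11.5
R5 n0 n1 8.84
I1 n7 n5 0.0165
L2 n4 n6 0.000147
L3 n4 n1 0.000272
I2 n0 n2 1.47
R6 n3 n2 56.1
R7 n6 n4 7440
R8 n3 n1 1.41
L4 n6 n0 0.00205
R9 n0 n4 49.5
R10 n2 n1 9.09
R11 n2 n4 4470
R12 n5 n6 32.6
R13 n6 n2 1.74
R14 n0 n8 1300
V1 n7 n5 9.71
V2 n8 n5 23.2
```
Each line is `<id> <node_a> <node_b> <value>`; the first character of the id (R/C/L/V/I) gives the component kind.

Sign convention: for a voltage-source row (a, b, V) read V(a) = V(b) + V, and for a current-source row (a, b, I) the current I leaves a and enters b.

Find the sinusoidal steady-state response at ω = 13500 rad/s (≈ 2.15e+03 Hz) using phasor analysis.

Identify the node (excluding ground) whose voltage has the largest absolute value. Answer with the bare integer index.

8

Element admittances at ω=13500 rad/s:
  Y(R1) = 0.006623+0.000j S between n5,n3
  Y(R2) = 0.003165+0.000j S between n6,n7
  Y(R3) = 0.0005556+0.000j S between n2,n4
  Y(L1) = 0.000-0.3779j S between n5,n1
  Y(R4) = 0.08696+0.000j S between n1,n2
  Y(R5) = 0.1131+0.000j S between n0,n1
  I1: injects 0.0165 A into n5 (from n7)
  Y(L2) = 0.000-0.5039j S between n4,n6
  Y(L3) = 0.000-0.2723j S between n4,n1
  I2: injects 1.47 A into n2 (from n0)
  Y(R6) = 0.01783+0.000j S between n3,n2
  Y(R7) = 0.0001344+0.000j S between n6,n4
  Y(R8) = 0.7092+0.000j S between n3,n1
  Y(L4) = 0.000-0.03613j S between n6,n0
  Y(R9) = 0.02020+0.000j S between n0,n4
  Y(R10) = 0.1100+0.000j S between n2,n1
  Y(R11) = 0.0002237+0.000j S between n2,n4
  Y(R12) = 0.03067+0.000j S between n5,n6
  Y(R13) = 0.5747+0.000j S between n6,n2
  Y(R14) = 0.0007692+0.000j S between n0,n8
  V1: constraint V(n7)−V(n5) = 9.71
  V2: constraint V(n8)−V(n5) = 23.2
Assemble and solve the 10×10 MNA system:
  V(n1)=9.207+2.585j  V(n2)=12.01+4.705j  V(n3)=9.273+2.636j  V(n4)=10.16+4.212j  V(n5)=8.950+2.583j  V(n6)=10.50+5.496j  V(n7)=18.66+2.583j  V(n8)=32.15+2.583j
  i(V1)=-0.04232+0.009220j  i(V2)=-0.02473-0.001987j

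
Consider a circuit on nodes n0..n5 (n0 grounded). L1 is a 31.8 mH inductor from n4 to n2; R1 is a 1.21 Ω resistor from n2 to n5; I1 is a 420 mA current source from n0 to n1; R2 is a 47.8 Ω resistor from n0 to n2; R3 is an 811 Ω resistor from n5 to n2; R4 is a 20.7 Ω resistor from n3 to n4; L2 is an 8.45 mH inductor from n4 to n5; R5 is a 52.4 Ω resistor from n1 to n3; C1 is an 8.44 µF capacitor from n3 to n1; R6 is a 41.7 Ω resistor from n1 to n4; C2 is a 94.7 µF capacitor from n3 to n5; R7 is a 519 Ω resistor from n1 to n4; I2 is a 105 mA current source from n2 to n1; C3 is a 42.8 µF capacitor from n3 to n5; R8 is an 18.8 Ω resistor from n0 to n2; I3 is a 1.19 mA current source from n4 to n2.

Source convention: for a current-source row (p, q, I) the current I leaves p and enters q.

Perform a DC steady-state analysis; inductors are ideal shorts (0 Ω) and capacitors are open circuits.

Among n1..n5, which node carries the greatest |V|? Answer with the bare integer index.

MNA unknowns: 5 node voltages V₁..V_5 plus 2 source currents (L1, L2)
L1: row V4−V2=0, i_L1 at 4,2
R1: Y=0.8264 on G[2,5]
I1: z[0]−=0.42, z[1]+=0.42
R2: Y=0.02092 on G[0,2]
R3: Y=0.001233 on G[5,2]
R4: Y=0.04831 on G[3,4]
L2: row V4−V5=0, i_L2 at 4,5
R5: Y=0.01908 on G[1,3]
C1: Y=0.000 on G[3,1]
R6: Y=0.02398 on G[1,4]
C2: Y=0.000 on G[3,5]
R7: Y=0.001927 on G[1,4]
I2: z[2]−=0.105, z[1]+=0.105
C3: Y=0.000 on G[3,5]
R8: Y=0.05319 on G[0,2]
I3: z[4]−=0.00119, z[2]+=0.00119
solve → V1=18.93, V2=5.667, V3=9.422, V4=5.667, V5=5.667
aux → i_L1=0.5238, i_L2=0.000

1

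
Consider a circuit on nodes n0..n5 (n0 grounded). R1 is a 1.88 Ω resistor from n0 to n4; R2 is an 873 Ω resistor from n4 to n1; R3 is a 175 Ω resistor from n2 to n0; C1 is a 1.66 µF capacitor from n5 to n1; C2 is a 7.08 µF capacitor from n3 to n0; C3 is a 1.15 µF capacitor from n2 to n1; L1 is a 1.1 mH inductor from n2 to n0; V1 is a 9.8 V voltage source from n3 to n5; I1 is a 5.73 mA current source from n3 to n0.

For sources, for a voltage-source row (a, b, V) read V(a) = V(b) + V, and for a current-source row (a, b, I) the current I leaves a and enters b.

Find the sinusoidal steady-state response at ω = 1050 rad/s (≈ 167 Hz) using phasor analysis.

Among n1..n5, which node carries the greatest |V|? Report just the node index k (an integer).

5

Apply KCL at each of the 5 non-ground nodes and solve the resulting linear system.
Node n1: branches {R2, C1, C3} → V_1 = -4.588-1.585j
Node n2: branches {R3, C3, L1} → V_2 = 0.006422+0.002172j
Node n3: branches {C2, V1, I1} → V_3 = 0.9900+0.3233j
Node n4: branches {R1, R2} → V_4 = -0.009858-0.003407j
Node n5: branches {C1, V1} → V_5 = -8.810+0.3233j
Source currents: i(V1)=-0.003327-0.007360j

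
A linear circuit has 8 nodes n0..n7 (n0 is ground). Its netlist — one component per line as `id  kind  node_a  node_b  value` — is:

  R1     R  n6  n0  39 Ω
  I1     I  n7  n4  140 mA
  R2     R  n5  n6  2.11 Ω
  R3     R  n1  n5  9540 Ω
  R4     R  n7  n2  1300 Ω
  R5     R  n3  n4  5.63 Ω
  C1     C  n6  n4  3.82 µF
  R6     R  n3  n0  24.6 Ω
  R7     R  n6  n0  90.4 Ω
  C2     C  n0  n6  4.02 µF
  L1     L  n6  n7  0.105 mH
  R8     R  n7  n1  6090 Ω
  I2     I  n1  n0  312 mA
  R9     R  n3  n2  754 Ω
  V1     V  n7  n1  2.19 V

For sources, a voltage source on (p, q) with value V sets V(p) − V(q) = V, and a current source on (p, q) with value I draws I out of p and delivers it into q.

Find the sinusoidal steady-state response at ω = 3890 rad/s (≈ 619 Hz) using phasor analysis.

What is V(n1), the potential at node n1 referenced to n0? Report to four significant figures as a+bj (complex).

-8.682+5.258j V

MNA unknowns: 7 node voltages V₁..V_7 plus 1 source current (V1)
R1: Y=0.02564+0.000j on G[6,0]
I1: z[7]−=0.14, z[4]+=0.14
R2: Y=0.4739+0.000j on G[5,6]
R3: Y=0.0001048+0.000j on G[1,5]
R4: Y=0.0007692+0.000j on G[7,2]
R5: Y=0.1776+0.000j on G[3,4]
C1: Y=0.000+0.01486j on G[6,4]
R6: Y=0.04065+0.000j on G[3,0]
R7: Y=0.01106+0.000j on G[6,0]
C2: Y=0.000+0.01564j on G[0,6]
L1: Y=0.000-2.448j on G[6,7]
R8: Y=0.0001642+0.000j on G[7,1]
I2: z[1]−=0.312, z[0]+=0.312
R9: Y=0.001326+0.000j on G[3,2]
V1: row V7−V1=2.19, i_V1 at 7,1
solve → V1=-8.682+5.258j, V2=-2.205+0.4018j, V3=0.2812-2.415j, V4=0.3641-2.989j, V5=-6.494+5.441j, V6=-6.494+5.441j, V7=-6.492+5.258j
aux → i_V1=0.3114-1.920e-05j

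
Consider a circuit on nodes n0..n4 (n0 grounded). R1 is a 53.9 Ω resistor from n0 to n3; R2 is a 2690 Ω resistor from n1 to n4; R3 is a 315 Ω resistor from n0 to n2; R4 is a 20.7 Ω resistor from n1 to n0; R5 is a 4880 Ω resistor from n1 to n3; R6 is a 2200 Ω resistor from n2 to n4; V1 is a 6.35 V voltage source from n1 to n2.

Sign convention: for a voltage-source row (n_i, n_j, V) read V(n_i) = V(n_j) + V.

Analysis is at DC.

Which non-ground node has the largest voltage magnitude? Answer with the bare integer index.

MNA unknowns: 4 node voltages V₁..V_4 plus 1 source current (V1)
R1: Y=0.01855 on G[0,3]
R2: Y=0.0003717 on G[1,4]
R3: Y=0.003175 on G[0,2]
R4: Y=0.04831 on G[1,0]
R5: Y=0.0002049 on G[1,3]
R6: Y=0.0004545 on G[2,4]
V1: row V1−V2=6.35, i_V1 at 1,2
solve → V1=0.3900, V2=-5.960, V3=0.004261, V4=-3.103
aux → i_V1=-0.02022

2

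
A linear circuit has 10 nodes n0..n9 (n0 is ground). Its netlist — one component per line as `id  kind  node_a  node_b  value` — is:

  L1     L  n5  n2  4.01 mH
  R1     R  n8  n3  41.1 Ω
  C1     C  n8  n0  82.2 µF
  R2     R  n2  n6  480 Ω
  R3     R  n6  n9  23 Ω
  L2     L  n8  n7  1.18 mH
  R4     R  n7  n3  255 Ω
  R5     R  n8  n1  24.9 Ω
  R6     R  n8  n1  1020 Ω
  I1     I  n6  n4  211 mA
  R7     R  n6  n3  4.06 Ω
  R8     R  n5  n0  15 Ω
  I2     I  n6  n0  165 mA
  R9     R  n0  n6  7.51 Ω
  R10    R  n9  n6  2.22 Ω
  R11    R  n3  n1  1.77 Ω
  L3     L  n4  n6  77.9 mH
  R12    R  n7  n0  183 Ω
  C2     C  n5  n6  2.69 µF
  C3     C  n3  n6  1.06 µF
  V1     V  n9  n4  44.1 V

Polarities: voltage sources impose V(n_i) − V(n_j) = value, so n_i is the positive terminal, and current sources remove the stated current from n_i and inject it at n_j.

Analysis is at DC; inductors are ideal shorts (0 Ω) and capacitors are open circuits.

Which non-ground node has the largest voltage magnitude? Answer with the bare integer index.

Apply KCL at each of the 9 non-ground nodes and solve the resulting linear system.
Node n1: branches {R5, R6, R11} → V_1 = -1.148
Node n2: branches {L1, R2} → V_2 = -0.03568
Node n3: branches {R1, R4, R7, R11, C3} → V_3 = -1.154
Node n4: branches {I1, L3, V1} → V_4 = -1.178
Node n5: branches {L1, R8, C2} → V_5 = -0.03568
Node n6: branches {R2, R3, I1, R7, I2, R9, R10, L3, C2, C3} → V_6 = -1.178
Node n7: branches {L2, R4, R12} → V_7 = -1.066
Node n8: branches {R1, C1, L2, R5, R6} → V_8 = -1.066
Node n9: branches {R3, R10, V1} → V_9 = 42.92
Source currents: i(L1)=0.002379, i(L2)=-0.005484, i(L3)=-21.57, i(V1)=-21.78

9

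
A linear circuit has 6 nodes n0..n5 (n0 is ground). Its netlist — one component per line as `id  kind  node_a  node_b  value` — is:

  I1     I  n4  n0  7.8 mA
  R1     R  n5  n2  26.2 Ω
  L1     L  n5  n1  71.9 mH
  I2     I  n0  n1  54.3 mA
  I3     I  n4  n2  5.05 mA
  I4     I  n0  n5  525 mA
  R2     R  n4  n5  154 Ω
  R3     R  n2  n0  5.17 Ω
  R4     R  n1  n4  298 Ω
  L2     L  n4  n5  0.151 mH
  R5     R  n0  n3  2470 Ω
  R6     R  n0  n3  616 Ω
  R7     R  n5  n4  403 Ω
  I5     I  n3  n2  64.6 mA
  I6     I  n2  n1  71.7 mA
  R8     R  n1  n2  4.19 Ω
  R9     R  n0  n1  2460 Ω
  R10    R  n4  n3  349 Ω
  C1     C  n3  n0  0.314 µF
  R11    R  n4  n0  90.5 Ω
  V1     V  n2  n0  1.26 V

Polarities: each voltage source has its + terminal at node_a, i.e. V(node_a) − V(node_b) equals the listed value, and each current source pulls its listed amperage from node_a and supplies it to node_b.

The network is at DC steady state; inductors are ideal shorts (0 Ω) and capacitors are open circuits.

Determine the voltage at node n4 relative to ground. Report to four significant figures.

Element admittances at DC:
  I1: injects 0.0078 A into n0 (from n4)
  Y(R1) = 0.03817 S between n5,n2
  L1: short n5↔n1 (DC inductor)
  I2: injects 0.0543 A into n1 (from n0)
  I3: injects 0.00505 A into n2 (from n4)
  I4: injects 0.525 A into n5 (from n0)
  Y(R2) = 0.006494 S between n4,n5
  Y(R3) = 0.1934 S between n2,n0
  Y(R4) = 0.003356 S between n1,n4
  L2: short n4↔n5 (DC inductor)
  Y(R5) = 0.0004049 S between n0,n3
  Y(R6) = 0.001623 S between n0,n3
  Y(R7) = 0.002481 S between n5,n4
  I5: injects 0.0646 A into n2 (from n3)
  I6: injects 0.0717 A into n1 (from n2)
  Y(R8) = 0.2387 S between n1,n2
  Y(R9) = 0.0004065 S between n0,n1
  Y(R10) = 0.002865 S between n4,n3
  Y(C1) = 0.000 S between n3,n0
  Y(R11) = 0.01105 S between n4,n0
  V1: constraint V(n2)−V(n0) = 1.26
Assemble and solve the 8×8 MNA system:
  V(n1)=3.279  V(n2)=1.260  V(n3)=-11.28  V(n4)=3.279  V(n5)=3.279
  i(L1)=0.3571  i(L2)=-0.09080  i(V1)=0.3131

3.279 V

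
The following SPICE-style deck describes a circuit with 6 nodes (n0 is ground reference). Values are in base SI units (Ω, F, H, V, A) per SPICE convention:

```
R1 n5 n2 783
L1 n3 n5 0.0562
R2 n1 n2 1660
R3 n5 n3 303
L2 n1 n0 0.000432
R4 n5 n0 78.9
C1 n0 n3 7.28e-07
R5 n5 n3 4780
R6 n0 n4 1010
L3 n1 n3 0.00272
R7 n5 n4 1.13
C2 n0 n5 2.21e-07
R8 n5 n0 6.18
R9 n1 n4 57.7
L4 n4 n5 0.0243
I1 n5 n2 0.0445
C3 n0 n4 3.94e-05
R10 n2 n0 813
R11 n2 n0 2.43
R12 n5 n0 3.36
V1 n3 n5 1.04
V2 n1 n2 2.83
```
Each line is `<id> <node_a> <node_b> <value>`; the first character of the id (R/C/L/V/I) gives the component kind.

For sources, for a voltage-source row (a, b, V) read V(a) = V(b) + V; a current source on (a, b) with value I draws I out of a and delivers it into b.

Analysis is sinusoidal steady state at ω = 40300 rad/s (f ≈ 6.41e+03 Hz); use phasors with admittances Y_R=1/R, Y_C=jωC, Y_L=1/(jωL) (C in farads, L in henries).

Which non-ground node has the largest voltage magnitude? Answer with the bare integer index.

1

Element admittances at ω=40300 rad/s:
  Y(R1) = 0.001277+0.000j S between n5,n2
  Y(L1) = 0.000-0.0004415j S between n3,n5
  Y(R2) = 0.0006024+0.000j S between n1,n2
  Y(R3) = 0.003300+0.000j S between n5,n3
  Y(L2) = 0.000-0.05744j S between n1,n0
  Y(R4) = 0.01267+0.000j S between n5,n0
  Y(C1) = 0.000+0.02934j S between n0,n3
  Y(R5) = 0.0002092+0.000j S between n5,n3
  Y(R6) = 0.0009901+0.000j S between n0,n4
  Y(L3) = 0.000-0.009123j S between n1,n3
  Y(R7) = 0.8850+0.000j S between n5,n4
  Y(C2) = 0.000+0.008906j S between n0,n5
  Y(R8) = 0.1618+0.000j S between n5,n0
  Y(R9) = 0.01733+0.000j S between n1,n4
  Y(L4) = 0.000-0.001021j S between n4,n5
  I1: injects 0.0445 A into n2 (from n5)
  Y(C3) = 0.000+1.588j S between n0,n4
  Y(R10) = 0.001230+0.000j S between n2,n0
  Y(R11) = 0.4115+0.000j S between n2,n0
  Y(R12) = 0.2976+0.000j S between n5,n0
  V1: constraint V(n3)−V(n5) = 1.04
  V2: constraint V(n1)−V(n2) = 2.83
Assemble and solve the 7×7 MNA system:
  V(n1)=2.756+0.4033j  V(n2)=-0.07422+0.4033j  V(n3)=1.002-0.04258j  V(n4)=-0.01078-0.01499j  V(n5)=-0.03804-0.04258j
  i(V1)=-0.0008313-0.04494j  i(V2)=-0.07689+0.1670j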